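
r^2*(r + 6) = r^3 + 6*r^2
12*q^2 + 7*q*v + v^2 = (3*q + v)*(4*q + v)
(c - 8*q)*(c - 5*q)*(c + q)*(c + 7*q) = c^4 - 5*c^3*q - 57*c^2*q^2 + 229*c*q^3 + 280*q^4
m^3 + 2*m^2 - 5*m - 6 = (m - 2)*(m + 1)*(m + 3)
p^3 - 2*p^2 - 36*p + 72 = (p - 6)*(p - 2)*(p + 6)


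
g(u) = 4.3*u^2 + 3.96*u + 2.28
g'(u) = 8.6*u + 3.96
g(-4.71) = 79.02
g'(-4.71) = -36.55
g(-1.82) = 9.32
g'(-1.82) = -11.69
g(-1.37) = 4.93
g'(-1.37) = -7.82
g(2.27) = 33.43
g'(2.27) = 23.48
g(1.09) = 11.71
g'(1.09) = 13.33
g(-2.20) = 14.38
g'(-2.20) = -14.96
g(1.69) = 21.25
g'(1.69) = 18.49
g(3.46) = 67.46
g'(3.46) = 33.72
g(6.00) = 180.84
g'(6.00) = 55.56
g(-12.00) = 573.96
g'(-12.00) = -99.24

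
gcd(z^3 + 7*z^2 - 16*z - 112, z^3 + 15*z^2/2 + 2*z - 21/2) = z + 7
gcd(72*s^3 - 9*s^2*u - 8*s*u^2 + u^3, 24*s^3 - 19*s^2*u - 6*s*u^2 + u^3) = 24*s^2 + 5*s*u - u^2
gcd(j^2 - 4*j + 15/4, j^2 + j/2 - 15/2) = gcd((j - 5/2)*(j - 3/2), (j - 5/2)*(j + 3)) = j - 5/2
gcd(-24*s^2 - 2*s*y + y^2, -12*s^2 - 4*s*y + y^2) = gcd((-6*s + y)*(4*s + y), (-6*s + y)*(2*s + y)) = -6*s + y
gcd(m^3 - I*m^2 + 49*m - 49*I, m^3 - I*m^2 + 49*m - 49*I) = m^3 - I*m^2 + 49*m - 49*I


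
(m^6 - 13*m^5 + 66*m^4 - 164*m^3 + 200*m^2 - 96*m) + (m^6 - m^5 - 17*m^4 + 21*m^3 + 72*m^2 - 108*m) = 2*m^6 - 14*m^5 + 49*m^4 - 143*m^3 + 272*m^2 - 204*m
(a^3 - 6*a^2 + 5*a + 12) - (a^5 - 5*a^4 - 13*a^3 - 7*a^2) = -a^5 + 5*a^4 + 14*a^3 + a^2 + 5*a + 12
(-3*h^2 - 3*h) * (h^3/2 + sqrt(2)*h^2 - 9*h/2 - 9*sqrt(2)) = -3*h^5/2 - 3*sqrt(2)*h^4 - 3*h^4/2 - 3*sqrt(2)*h^3 + 27*h^3/2 + 27*h^2/2 + 27*sqrt(2)*h^2 + 27*sqrt(2)*h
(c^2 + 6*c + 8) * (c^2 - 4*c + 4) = c^4 + 2*c^3 - 12*c^2 - 8*c + 32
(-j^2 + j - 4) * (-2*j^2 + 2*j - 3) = 2*j^4 - 4*j^3 + 13*j^2 - 11*j + 12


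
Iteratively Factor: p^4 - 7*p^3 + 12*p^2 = (p - 3)*(p^3 - 4*p^2) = p*(p - 3)*(p^2 - 4*p) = p*(p - 4)*(p - 3)*(p)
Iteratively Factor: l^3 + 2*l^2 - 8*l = (l + 4)*(l^2 - 2*l) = l*(l + 4)*(l - 2)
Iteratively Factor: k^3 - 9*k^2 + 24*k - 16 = (k - 1)*(k^2 - 8*k + 16) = (k - 4)*(k - 1)*(k - 4)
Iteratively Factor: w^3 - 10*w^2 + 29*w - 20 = (w - 4)*(w^2 - 6*w + 5) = (w - 5)*(w - 4)*(w - 1)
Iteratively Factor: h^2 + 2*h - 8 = (h + 4)*(h - 2)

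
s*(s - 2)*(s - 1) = s^3 - 3*s^2 + 2*s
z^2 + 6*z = z*(z + 6)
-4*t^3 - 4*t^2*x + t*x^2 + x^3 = (-2*t + x)*(t + x)*(2*t + x)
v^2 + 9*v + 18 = (v + 3)*(v + 6)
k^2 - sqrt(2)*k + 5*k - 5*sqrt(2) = (k + 5)*(k - sqrt(2))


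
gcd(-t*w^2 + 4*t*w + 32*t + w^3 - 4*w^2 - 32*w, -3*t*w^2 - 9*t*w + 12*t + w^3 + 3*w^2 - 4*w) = w + 4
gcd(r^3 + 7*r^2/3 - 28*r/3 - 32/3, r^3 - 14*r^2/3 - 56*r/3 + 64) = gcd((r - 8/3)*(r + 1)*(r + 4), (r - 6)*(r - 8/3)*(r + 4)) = r^2 + 4*r/3 - 32/3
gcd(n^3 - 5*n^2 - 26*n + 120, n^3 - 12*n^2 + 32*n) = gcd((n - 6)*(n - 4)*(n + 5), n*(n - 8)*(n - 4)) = n - 4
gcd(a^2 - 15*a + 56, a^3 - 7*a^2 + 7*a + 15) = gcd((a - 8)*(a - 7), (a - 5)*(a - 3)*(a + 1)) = 1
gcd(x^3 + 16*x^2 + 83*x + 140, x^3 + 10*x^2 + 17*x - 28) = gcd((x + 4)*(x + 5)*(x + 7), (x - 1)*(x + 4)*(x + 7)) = x^2 + 11*x + 28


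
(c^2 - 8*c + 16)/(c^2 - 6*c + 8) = (c - 4)/(c - 2)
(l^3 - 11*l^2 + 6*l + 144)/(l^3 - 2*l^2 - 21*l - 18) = (l - 8)/(l + 1)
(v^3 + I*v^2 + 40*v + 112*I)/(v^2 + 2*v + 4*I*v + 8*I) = (v^2 - 3*I*v + 28)/(v + 2)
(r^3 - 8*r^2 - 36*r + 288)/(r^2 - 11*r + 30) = (r^2 - 2*r - 48)/(r - 5)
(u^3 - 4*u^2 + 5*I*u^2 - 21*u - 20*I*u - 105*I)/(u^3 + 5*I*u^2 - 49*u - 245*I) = (u + 3)/(u + 7)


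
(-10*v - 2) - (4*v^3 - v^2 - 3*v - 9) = -4*v^3 + v^2 - 7*v + 7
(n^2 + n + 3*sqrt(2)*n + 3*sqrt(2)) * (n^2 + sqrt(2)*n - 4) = n^4 + n^3 + 4*sqrt(2)*n^3 + 2*n^2 + 4*sqrt(2)*n^2 - 12*sqrt(2)*n + 2*n - 12*sqrt(2)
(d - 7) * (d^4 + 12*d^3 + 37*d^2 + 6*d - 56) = d^5 + 5*d^4 - 47*d^3 - 253*d^2 - 98*d + 392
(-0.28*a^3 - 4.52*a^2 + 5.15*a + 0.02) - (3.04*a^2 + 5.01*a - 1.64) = -0.28*a^3 - 7.56*a^2 + 0.140000000000001*a + 1.66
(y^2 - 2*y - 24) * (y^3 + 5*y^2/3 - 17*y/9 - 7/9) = y^5 - y^4/3 - 263*y^3/9 - 37*y^2 + 422*y/9 + 56/3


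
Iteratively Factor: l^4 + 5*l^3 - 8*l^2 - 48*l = (l)*(l^3 + 5*l^2 - 8*l - 48) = l*(l - 3)*(l^2 + 8*l + 16) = l*(l - 3)*(l + 4)*(l + 4)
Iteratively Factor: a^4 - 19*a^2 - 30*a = (a - 5)*(a^3 + 5*a^2 + 6*a) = a*(a - 5)*(a^2 + 5*a + 6) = a*(a - 5)*(a + 3)*(a + 2)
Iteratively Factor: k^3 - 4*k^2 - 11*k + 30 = (k + 3)*(k^2 - 7*k + 10) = (k - 2)*(k + 3)*(k - 5)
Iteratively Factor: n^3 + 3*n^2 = (n + 3)*(n^2) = n*(n + 3)*(n)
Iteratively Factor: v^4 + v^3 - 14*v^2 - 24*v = (v)*(v^3 + v^2 - 14*v - 24) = v*(v + 3)*(v^2 - 2*v - 8) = v*(v - 4)*(v + 3)*(v + 2)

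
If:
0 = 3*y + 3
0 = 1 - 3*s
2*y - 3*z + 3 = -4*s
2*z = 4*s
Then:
No Solution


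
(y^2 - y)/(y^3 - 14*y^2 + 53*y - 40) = y/(y^2 - 13*y + 40)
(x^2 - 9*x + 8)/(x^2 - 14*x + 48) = (x - 1)/(x - 6)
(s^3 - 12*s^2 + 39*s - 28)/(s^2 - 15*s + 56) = (s^2 - 5*s + 4)/(s - 8)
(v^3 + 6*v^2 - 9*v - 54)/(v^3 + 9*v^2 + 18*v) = (v - 3)/v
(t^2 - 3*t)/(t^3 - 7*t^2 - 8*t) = (3 - t)/(-t^2 + 7*t + 8)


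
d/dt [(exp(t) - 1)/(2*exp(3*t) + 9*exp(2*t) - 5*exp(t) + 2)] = ((1 - exp(t))*(6*exp(2*t) + 18*exp(t) - 5) + 2*exp(3*t) + 9*exp(2*t) - 5*exp(t) + 2)*exp(t)/(2*exp(3*t) + 9*exp(2*t) - 5*exp(t) + 2)^2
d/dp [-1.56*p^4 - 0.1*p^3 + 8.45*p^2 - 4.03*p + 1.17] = -6.24*p^3 - 0.3*p^2 + 16.9*p - 4.03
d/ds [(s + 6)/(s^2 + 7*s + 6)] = -1/(s^2 + 2*s + 1)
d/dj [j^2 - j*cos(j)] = j*sin(j) + 2*j - cos(j)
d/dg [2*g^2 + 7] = 4*g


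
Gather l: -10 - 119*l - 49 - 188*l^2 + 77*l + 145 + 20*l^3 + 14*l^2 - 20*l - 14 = 20*l^3 - 174*l^2 - 62*l + 72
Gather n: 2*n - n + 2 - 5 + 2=n - 1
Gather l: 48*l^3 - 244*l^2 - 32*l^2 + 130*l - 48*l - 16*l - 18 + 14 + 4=48*l^3 - 276*l^2 + 66*l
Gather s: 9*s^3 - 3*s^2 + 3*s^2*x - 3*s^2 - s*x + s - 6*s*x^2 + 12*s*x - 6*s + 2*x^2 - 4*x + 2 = 9*s^3 + s^2*(3*x - 6) + s*(-6*x^2 + 11*x - 5) + 2*x^2 - 4*x + 2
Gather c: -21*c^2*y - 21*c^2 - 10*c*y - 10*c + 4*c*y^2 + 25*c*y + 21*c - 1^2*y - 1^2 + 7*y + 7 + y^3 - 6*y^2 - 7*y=c^2*(-21*y - 21) + c*(4*y^2 + 15*y + 11) + y^3 - 6*y^2 - y + 6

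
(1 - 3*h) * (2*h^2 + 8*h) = -6*h^3 - 22*h^2 + 8*h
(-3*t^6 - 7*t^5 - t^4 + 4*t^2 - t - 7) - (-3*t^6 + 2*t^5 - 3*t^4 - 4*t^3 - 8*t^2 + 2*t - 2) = -9*t^5 + 2*t^4 + 4*t^3 + 12*t^2 - 3*t - 5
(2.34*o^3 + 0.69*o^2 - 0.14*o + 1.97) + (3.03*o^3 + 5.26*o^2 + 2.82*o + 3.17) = 5.37*o^3 + 5.95*o^2 + 2.68*o + 5.14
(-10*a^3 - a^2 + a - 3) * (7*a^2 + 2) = -70*a^5 - 7*a^4 - 13*a^3 - 23*a^2 + 2*a - 6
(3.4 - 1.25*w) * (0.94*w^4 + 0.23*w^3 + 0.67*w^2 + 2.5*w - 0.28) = -1.175*w^5 + 2.9085*w^4 - 0.0555*w^3 - 0.847*w^2 + 8.85*w - 0.952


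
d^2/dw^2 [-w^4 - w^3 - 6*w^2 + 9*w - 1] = -12*w^2 - 6*w - 12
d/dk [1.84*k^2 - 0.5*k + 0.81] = 3.68*k - 0.5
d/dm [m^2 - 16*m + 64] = 2*m - 16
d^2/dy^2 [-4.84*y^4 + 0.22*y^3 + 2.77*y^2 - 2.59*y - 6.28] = -58.08*y^2 + 1.32*y + 5.54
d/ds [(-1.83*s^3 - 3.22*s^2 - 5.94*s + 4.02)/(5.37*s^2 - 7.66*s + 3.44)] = (-9.8271*s^4 + 28.0356*s^3 + 37.6774*s^2 - 65.3284*s + 10.3596)/(28.8369*s^4 - 82.2684*s^3 + 95.6212*s^2 - 52.7008*s + 11.8336)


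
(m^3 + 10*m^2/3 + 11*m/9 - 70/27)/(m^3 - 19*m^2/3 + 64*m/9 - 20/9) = (9*m^2 + 36*m + 35)/(3*(3*m^2 - 17*m + 10))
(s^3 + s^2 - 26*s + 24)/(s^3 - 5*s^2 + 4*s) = (s + 6)/s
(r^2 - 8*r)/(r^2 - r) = (r - 8)/(r - 1)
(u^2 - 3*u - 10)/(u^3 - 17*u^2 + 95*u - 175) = (u + 2)/(u^2 - 12*u + 35)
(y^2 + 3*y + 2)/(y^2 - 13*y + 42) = (y^2 + 3*y + 2)/(y^2 - 13*y + 42)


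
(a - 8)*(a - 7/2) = a^2 - 23*a/2 + 28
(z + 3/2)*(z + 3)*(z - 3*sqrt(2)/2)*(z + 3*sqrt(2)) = z^4 + 3*sqrt(2)*z^3/2 + 9*z^3/2 - 9*z^2/2 + 27*sqrt(2)*z^2/4 - 81*z/2 + 27*sqrt(2)*z/4 - 81/2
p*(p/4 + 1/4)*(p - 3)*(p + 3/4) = p^4/4 - 5*p^3/16 - 9*p^2/8 - 9*p/16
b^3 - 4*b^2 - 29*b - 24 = (b - 8)*(b + 1)*(b + 3)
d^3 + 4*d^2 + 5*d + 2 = (d + 1)^2*(d + 2)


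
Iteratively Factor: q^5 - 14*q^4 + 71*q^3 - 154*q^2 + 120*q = (q - 2)*(q^4 - 12*q^3 + 47*q^2 - 60*q) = (q - 5)*(q - 2)*(q^3 - 7*q^2 + 12*q) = q*(q - 5)*(q - 2)*(q^2 - 7*q + 12) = q*(q - 5)*(q - 3)*(q - 2)*(q - 4)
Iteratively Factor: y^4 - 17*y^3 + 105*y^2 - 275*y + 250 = (y - 5)*(y^3 - 12*y^2 + 45*y - 50) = (y - 5)*(y - 2)*(y^2 - 10*y + 25) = (y - 5)^2*(y - 2)*(y - 5)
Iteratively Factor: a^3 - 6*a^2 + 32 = (a + 2)*(a^2 - 8*a + 16) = (a - 4)*(a + 2)*(a - 4)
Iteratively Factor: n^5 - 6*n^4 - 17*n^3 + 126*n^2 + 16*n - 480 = (n - 3)*(n^4 - 3*n^3 - 26*n^2 + 48*n + 160) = (n - 3)*(n + 4)*(n^3 - 7*n^2 + 2*n + 40) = (n - 5)*(n - 3)*(n + 4)*(n^2 - 2*n - 8) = (n - 5)*(n - 4)*(n - 3)*(n + 4)*(n + 2)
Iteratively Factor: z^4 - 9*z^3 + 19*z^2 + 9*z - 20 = (z - 4)*(z^3 - 5*z^2 - z + 5) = (z - 4)*(z + 1)*(z^2 - 6*z + 5) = (z - 4)*(z - 1)*(z + 1)*(z - 5)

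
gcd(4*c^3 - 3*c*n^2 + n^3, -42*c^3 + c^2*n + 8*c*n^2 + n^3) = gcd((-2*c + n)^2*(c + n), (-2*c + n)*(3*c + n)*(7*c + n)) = 2*c - n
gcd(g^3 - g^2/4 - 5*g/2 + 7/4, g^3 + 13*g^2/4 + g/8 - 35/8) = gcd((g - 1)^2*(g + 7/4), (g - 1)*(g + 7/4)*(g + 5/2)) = g^2 + 3*g/4 - 7/4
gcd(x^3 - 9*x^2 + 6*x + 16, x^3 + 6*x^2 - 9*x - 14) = x^2 - x - 2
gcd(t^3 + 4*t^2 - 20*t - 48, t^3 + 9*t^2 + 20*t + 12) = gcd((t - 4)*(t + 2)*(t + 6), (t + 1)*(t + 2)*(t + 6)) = t^2 + 8*t + 12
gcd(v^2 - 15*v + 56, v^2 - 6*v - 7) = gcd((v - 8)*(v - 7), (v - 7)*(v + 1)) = v - 7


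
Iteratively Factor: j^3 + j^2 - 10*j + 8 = (j - 2)*(j^2 + 3*j - 4) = (j - 2)*(j - 1)*(j + 4)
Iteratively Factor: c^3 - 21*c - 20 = (c + 4)*(c^2 - 4*c - 5) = (c + 1)*(c + 4)*(c - 5)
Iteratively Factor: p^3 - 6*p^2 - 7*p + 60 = (p - 5)*(p^2 - p - 12) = (p - 5)*(p - 4)*(p + 3)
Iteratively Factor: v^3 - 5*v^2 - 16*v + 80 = (v - 4)*(v^2 - v - 20) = (v - 5)*(v - 4)*(v + 4)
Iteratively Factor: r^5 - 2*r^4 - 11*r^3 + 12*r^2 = (r - 1)*(r^4 - r^3 - 12*r^2) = (r - 1)*(r + 3)*(r^3 - 4*r^2) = r*(r - 1)*(r + 3)*(r^2 - 4*r) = r*(r - 4)*(r - 1)*(r + 3)*(r)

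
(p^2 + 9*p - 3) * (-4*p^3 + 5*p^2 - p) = -4*p^5 - 31*p^4 + 56*p^3 - 24*p^2 + 3*p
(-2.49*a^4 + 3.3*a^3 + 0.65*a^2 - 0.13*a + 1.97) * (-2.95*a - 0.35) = 7.3455*a^5 - 8.8635*a^4 - 3.0725*a^3 + 0.156*a^2 - 5.766*a - 0.6895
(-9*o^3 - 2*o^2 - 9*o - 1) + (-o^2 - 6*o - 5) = -9*o^3 - 3*o^2 - 15*o - 6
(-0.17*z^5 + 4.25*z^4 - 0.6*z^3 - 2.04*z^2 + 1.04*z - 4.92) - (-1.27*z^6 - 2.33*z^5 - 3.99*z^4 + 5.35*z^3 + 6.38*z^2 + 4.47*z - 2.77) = 1.27*z^6 + 2.16*z^5 + 8.24*z^4 - 5.95*z^3 - 8.42*z^2 - 3.43*z - 2.15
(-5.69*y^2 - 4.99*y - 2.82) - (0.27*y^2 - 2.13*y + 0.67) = -5.96*y^2 - 2.86*y - 3.49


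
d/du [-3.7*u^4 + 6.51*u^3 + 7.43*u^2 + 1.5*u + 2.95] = -14.8*u^3 + 19.53*u^2 + 14.86*u + 1.5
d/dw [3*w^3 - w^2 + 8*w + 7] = 9*w^2 - 2*w + 8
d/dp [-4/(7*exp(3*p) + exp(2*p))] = 4*(21*exp(p) + 2)*exp(-2*p)/(7*exp(p) + 1)^2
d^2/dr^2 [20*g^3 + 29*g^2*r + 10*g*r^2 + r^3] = 20*g + 6*r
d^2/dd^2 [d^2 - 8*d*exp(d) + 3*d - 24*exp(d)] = -8*d*exp(d) - 40*exp(d) + 2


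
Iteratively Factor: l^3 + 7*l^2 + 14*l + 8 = (l + 4)*(l^2 + 3*l + 2) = (l + 2)*(l + 4)*(l + 1)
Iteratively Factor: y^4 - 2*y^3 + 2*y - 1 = (y - 1)*(y^3 - y^2 - y + 1) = (y - 1)^2*(y^2 - 1) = (y - 1)^2*(y + 1)*(y - 1)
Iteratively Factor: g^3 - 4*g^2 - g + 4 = (g - 1)*(g^2 - 3*g - 4) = (g - 1)*(g + 1)*(g - 4)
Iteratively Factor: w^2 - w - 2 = (w + 1)*(w - 2)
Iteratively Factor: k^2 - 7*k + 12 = (k - 4)*(k - 3)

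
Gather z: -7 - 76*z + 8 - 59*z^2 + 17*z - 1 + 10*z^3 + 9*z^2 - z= 10*z^3 - 50*z^2 - 60*z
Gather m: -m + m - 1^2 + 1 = 0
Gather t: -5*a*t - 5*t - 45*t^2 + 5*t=-5*a*t - 45*t^2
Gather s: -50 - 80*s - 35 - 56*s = -136*s - 85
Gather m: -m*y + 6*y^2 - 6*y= -m*y + 6*y^2 - 6*y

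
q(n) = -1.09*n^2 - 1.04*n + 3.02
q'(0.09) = -1.24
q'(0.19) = -1.45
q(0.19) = 2.78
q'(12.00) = -27.20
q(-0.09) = 3.10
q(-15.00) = -226.63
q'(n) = -2.18*n - 1.04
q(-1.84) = 1.24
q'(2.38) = -6.23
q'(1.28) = -3.83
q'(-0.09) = -0.84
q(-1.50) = 2.13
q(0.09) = 2.92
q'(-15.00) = 31.66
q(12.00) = -166.42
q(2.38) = -5.63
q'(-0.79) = 0.68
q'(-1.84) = 2.97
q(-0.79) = 3.16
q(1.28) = -0.10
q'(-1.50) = 2.23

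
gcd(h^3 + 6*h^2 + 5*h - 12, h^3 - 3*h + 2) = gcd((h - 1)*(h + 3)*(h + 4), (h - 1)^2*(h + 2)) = h - 1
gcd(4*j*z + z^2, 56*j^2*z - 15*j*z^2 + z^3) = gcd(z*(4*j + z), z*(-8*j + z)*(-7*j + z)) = z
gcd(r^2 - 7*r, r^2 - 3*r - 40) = 1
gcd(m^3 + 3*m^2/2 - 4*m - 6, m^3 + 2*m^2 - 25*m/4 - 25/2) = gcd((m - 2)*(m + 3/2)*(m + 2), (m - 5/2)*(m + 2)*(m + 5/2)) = m + 2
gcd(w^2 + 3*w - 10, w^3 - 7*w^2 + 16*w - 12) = w - 2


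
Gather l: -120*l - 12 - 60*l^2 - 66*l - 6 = -60*l^2 - 186*l - 18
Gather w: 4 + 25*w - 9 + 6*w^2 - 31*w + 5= 6*w^2 - 6*w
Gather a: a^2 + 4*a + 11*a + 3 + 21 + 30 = a^2 + 15*a + 54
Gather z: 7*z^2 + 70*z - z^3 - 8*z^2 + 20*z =-z^3 - z^2 + 90*z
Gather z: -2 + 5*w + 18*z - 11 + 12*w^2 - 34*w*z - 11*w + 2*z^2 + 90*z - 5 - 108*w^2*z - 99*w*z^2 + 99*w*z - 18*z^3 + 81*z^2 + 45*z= 12*w^2 - 6*w - 18*z^3 + z^2*(83 - 99*w) + z*(-108*w^2 + 65*w + 153) - 18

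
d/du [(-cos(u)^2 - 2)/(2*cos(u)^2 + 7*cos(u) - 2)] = (7*cos(u)^2 - 12*cos(u) - 14)*sin(u)/(7*cos(u) + cos(2*u) - 1)^2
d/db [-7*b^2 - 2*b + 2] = -14*b - 2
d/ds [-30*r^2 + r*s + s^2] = r + 2*s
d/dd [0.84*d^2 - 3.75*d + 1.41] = 1.68*d - 3.75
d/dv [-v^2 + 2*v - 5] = 2 - 2*v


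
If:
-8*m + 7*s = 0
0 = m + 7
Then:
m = -7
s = -8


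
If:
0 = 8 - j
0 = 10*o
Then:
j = 8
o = 0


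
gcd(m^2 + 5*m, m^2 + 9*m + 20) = m + 5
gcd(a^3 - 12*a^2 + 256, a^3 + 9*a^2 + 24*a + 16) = a + 4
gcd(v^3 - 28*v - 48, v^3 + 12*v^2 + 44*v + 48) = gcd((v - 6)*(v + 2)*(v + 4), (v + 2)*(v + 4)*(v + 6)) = v^2 + 6*v + 8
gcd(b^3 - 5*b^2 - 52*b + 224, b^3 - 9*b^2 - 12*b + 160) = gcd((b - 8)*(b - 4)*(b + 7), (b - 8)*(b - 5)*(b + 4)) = b - 8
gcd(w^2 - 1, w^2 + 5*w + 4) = w + 1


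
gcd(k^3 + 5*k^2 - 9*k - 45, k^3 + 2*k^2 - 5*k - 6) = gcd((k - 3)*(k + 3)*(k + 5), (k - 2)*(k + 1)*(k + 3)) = k + 3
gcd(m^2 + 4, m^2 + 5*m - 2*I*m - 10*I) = m - 2*I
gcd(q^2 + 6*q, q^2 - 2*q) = q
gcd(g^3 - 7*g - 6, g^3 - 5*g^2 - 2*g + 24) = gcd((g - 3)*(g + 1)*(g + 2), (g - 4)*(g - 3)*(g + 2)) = g^2 - g - 6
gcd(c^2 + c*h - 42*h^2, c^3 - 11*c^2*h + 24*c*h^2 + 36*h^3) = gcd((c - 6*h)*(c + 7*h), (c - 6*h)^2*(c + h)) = c - 6*h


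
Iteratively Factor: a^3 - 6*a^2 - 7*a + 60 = (a + 3)*(a^2 - 9*a + 20) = (a - 5)*(a + 3)*(a - 4)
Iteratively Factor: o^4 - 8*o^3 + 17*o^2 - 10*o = (o - 5)*(o^3 - 3*o^2 + 2*o) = (o - 5)*(o - 2)*(o^2 - o) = (o - 5)*(o - 2)*(o - 1)*(o)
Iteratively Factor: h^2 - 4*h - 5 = (h - 5)*(h + 1)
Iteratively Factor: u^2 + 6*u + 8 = (u + 2)*(u + 4)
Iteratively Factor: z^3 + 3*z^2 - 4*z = (z - 1)*(z^2 + 4*z) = (z - 1)*(z + 4)*(z)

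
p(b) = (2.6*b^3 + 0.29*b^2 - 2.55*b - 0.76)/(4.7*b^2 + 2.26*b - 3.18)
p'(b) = (-9.4*b - 2.26)*(2.6*b^3 + 0.29*b^2 - 2.55*b - 0.76)/(4.7*b^2 + 2.26*b - 3.18)^2 + (7.8*b^2 + 0.58*b - 2.55)/(4.7*b^2 + 2.26*b - 3.18) = (12.22*b^4 + 11.752*b^3 - 12.1636*b^2 + 5.2996*b + 9.8266)/(22.09*b^4 + 21.244*b^3 - 24.7844*b^2 - 14.3736*b + 10.1124)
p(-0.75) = -0.10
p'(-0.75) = -0.42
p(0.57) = 4.49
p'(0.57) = 92.91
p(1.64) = 0.55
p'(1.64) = 0.73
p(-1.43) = -1.29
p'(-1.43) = -0.58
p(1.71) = 0.60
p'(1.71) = 0.70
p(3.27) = 1.56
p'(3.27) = 0.57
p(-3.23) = -2.00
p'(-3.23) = 0.54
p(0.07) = 0.31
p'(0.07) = 1.13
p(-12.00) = -6.84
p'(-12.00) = 0.55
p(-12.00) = -6.84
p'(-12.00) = 0.55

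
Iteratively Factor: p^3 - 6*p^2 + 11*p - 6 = (p - 2)*(p^2 - 4*p + 3) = (p - 2)*(p - 1)*(p - 3)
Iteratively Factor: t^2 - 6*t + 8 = (t - 2)*(t - 4)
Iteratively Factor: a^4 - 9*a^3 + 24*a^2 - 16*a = (a - 4)*(a^3 - 5*a^2 + 4*a) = (a - 4)*(a - 1)*(a^2 - 4*a) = (a - 4)^2*(a - 1)*(a)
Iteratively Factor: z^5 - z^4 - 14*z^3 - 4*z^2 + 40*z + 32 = (z + 1)*(z^4 - 2*z^3 - 12*z^2 + 8*z + 32) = (z + 1)*(z + 2)*(z^3 - 4*z^2 - 4*z + 16) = (z - 4)*(z + 1)*(z + 2)*(z^2 - 4) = (z - 4)*(z - 2)*(z + 1)*(z + 2)*(z + 2)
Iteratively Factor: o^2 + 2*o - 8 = (o - 2)*(o + 4)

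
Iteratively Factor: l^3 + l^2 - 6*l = (l + 3)*(l^2 - 2*l) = l*(l + 3)*(l - 2)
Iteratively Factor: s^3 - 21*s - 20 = (s + 4)*(s^2 - 4*s - 5) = (s + 1)*(s + 4)*(s - 5)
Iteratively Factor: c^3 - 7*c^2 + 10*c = (c)*(c^2 - 7*c + 10) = c*(c - 2)*(c - 5)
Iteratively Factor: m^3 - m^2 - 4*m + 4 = (m - 2)*(m^2 + m - 2) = (m - 2)*(m + 2)*(m - 1)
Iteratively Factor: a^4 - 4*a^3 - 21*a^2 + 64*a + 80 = (a + 1)*(a^3 - 5*a^2 - 16*a + 80) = (a - 5)*(a + 1)*(a^2 - 16) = (a - 5)*(a + 1)*(a + 4)*(a - 4)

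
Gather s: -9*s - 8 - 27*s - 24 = -36*s - 32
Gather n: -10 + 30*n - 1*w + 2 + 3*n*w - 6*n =n*(3*w + 24) - w - 8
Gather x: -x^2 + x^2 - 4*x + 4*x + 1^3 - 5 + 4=0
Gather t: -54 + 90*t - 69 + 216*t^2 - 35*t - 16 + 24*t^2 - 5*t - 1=240*t^2 + 50*t - 140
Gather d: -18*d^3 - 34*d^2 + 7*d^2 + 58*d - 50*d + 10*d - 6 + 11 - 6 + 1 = -18*d^3 - 27*d^2 + 18*d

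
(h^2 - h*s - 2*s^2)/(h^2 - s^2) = (-h + 2*s)/(-h + s)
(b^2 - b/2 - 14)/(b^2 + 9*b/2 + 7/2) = (b - 4)/(b + 1)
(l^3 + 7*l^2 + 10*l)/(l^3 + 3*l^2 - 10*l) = (l + 2)/(l - 2)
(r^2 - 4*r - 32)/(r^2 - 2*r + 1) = (r^2 - 4*r - 32)/(r^2 - 2*r + 1)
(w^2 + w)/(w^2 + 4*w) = (w + 1)/(w + 4)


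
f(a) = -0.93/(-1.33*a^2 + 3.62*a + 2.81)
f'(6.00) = -0.02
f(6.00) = 0.04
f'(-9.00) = 0.00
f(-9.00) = 0.01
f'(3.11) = -2.98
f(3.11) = -0.77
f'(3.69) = -1.53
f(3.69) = 0.48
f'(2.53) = -0.24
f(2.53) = -0.27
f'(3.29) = -45.53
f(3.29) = -2.87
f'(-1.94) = 0.10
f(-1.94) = 0.10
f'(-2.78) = 0.03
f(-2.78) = 0.05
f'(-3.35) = 0.02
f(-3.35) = 0.04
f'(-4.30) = 0.01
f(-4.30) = 0.02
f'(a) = -0.93*(2.66*a - 3.62)/(-1.33*a^2 + 3.62*a + 2.81)^2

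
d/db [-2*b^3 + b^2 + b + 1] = -6*b^2 + 2*b + 1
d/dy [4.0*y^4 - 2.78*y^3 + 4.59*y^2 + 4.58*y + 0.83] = 16.0*y^3 - 8.34*y^2 + 9.18*y + 4.58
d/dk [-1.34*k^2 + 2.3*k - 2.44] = 2.3 - 2.68*k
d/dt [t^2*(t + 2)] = t*(3*t + 4)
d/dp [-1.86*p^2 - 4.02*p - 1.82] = -3.72*p - 4.02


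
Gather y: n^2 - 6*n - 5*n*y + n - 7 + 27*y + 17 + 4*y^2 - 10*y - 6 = n^2 - 5*n + 4*y^2 + y*(17 - 5*n) + 4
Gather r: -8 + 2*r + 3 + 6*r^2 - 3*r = 6*r^2 - r - 5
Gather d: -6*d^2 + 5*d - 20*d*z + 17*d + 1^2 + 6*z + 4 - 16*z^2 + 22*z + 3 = -6*d^2 + d*(22 - 20*z) - 16*z^2 + 28*z + 8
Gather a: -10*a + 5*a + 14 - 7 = 7 - 5*a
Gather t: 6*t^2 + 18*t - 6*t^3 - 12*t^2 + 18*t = -6*t^3 - 6*t^2 + 36*t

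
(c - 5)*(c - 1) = c^2 - 6*c + 5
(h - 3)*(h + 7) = h^2 + 4*h - 21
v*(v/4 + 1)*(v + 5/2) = v^3/4 + 13*v^2/8 + 5*v/2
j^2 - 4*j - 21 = (j - 7)*(j + 3)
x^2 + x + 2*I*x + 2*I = (x + 1)*(x + 2*I)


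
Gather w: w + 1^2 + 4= w + 5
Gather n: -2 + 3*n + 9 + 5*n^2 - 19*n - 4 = 5*n^2 - 16*n + 3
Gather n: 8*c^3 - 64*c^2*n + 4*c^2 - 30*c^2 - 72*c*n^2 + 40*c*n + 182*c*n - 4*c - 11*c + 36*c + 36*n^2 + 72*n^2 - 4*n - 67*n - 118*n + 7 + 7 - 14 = 8*c^3 - 26*c^2 + 21*c + n^2*(108 - 72*c) + n*(-64*c^2 + 222*c - 189)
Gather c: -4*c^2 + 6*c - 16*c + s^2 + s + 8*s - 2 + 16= -4*c^2 - 10*c + s^2 + 9*s + 14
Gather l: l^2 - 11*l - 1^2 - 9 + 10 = l^2 - 11*l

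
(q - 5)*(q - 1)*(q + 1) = q^3 - 5*q^2 - q + 5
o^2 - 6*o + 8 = (o - 4)*(o - 2)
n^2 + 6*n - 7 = (n - 1)*(n + 7)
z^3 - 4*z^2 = z^2*(z - 4)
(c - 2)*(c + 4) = c^2 + 2*c - 8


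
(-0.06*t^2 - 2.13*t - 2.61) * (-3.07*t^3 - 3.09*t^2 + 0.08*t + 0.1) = 0.1842*t^5 + 6.7245*t^4 + 14.5896*t^3 + 7.8885*t^2 - 0.4218*t - 0.261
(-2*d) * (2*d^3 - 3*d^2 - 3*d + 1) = -4*d^4 + 6*d^3 + 6*d^2 - 2*d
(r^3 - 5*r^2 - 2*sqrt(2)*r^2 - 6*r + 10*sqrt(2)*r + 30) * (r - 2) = r^4 - 7*r^3 - 2*sqrt(2)*r^3 + 4*r^2 + 14*sqrt(2)*r^2 - 20*sqrt(2)*r + 42*r - 60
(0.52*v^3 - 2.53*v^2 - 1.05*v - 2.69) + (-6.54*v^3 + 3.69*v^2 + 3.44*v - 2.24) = -6.02*v^3 + 1.16*v^2 + 2.39*v - 4.93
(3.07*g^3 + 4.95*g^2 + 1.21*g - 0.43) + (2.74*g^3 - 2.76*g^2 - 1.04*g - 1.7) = 5.81*g^3 + 2.19*g^2 + 0.17*g - 2.13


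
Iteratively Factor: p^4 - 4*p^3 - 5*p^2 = (p)*(p^3 - 4*p^2 - 5*p) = p*(p - 5)*(p^2 + p) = p^2*(p - 5)*(p + 1)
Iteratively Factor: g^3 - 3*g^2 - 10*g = (g - 5)*(g^2 + 2*g) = (g - 5)*(g + 2)*(g)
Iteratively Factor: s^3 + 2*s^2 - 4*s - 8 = (s - 2)*(s^2 + 4*s + 4) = (s - 2)*(s + 2)*(s + 2)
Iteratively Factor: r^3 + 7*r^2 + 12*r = (r + 4)*(r^2 + 3*r) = (r + 3)*(r + 4)*(r)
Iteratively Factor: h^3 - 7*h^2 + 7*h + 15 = (h - 3)*(h^2 - 4*h - 5) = (h - 5)*(h - 3)*(h + 1)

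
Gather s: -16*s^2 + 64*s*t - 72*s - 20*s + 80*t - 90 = -16*s^2 + s*(64*t - 92) + 80*t - 90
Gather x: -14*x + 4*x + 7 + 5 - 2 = 10 - 10*x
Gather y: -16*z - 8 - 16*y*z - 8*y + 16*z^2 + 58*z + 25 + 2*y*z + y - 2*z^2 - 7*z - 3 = y*(-14*z - 7) + 14*z^2 + 35*z + 14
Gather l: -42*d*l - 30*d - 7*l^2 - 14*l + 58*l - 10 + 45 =-30*d - 7*l^2 + l*(44 - 42*d) + 35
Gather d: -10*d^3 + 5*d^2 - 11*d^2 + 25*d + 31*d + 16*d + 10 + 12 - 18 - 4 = -10*d^3 - 6*d^2 + 72*d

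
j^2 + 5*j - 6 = (j - 1)*(j + 6)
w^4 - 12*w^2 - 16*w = w*(w - 4)*(w + 2)^2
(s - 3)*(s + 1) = s^2 - 2*s - 3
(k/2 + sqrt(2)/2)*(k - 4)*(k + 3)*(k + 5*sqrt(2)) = k^4/2 - k^3/2 + 3*sqrt(2)*k^3 - 3*sqrt(2)*k^2 - k^2 - 36*sqrt(2)*k - 5*k - 60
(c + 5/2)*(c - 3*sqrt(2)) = c^2 - 3*sqrt(2)*c + 5*c/2 - 15*sqrt(2)/2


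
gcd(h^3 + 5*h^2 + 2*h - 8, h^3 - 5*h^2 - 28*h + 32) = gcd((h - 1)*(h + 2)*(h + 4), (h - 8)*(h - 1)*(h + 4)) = h^2 + 3*h - 4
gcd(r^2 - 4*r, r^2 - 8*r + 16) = r - 4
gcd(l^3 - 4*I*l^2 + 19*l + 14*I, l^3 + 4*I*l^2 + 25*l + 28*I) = l + I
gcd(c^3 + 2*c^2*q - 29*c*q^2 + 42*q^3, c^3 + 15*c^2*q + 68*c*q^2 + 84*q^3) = c + 7*q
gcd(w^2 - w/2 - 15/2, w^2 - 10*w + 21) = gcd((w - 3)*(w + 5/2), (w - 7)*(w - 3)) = w - 3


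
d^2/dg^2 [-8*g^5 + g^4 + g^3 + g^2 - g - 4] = -160*g^3 + 12*g^2 + 6*g + 2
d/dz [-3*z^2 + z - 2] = 1 - 6*z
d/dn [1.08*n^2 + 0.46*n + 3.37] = 2.16*n + 0.46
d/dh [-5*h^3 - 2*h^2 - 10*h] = -15*h^2 - 4*h - 10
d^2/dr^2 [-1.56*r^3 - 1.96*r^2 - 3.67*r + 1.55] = -9.36*r - 3.92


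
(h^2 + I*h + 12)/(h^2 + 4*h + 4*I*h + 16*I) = (h - 3*I)/(h + 4)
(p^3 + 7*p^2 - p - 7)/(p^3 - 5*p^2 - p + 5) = (p + 7)/(p - 5)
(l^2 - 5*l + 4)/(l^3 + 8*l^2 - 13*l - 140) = (l - 1)/(l^2 + 12*l + 35)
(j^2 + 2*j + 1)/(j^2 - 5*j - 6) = (j + 1)/(j - 6)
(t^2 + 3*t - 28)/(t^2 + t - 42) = (t - 4)/(t - 6)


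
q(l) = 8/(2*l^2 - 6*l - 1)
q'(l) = 8*(6 - 4*l)/(2*l^2 - 6*l - 1)^2 = 16*(3 - 2*l)/(-2*l^2 + 6*l + 1)^2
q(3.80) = 1.57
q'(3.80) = -2.85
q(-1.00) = 1.14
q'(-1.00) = 1.63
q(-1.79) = 0.50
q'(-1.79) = 0.40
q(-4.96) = 0.10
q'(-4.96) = 0.03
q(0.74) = -1.84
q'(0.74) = 1.29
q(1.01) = -1.59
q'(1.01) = 0.62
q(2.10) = -1.67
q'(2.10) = -0.84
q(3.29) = 8.81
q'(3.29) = -69.44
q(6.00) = 0.23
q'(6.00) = -0.12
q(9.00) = 0.07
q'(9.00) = -0.02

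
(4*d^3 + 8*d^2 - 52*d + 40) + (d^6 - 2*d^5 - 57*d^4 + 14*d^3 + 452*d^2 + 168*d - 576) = d^6 - 2*d^5 - 57*d^4 + 18*d^3 + 460*d^2 + 116*d - 536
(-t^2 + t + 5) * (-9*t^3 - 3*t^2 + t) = 9*t^5 - 6*t^4 - 49*t^3 - 14*t^2 + 5*t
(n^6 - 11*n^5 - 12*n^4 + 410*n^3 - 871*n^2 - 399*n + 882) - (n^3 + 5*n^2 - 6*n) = n^6 - 11*n^5 - 12*n^4 + 409*n^3 - 876*n^2 - 393*n + 882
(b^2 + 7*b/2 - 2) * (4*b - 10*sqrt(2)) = 4*b^3 - 10*sqrt(2)*b^2 + 14*b^2 - 35*sqrt(2)*b - 8*b + 20*sqrt(2)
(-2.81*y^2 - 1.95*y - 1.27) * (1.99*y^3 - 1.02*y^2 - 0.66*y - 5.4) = -5.5919*y^5 - 1.0143*y^4 + 1.3163*y^3 + 17.7564*y^2 + 11.3682*y + 6.858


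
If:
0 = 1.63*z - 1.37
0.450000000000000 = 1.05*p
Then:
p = 0.43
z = 0.84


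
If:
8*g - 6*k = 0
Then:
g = 3*k/4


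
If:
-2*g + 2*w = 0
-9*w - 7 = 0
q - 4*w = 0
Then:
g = -7/9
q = -28/9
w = -7/9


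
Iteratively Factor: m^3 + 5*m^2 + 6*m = (m + 3)*(m^2 + 2*m) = (m + 2)*(m + 3)*(m)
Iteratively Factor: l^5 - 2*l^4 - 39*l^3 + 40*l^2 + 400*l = (l + 4)*(l^4 - 6*l^3 - 15*l^2 + 100*l) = (l + 4)^2*(l^3 - 10*l^2 + 25*l) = (l - 5)*(l + 4)^2*(l^2 - 5*l) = (l - 5)^2*(l + 4)^2*(l)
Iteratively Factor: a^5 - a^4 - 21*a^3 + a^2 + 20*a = (a - 5)*(a^4 + 4*a^3 - a^2 - 4*a) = a*(a - 5)*(a^3 + 4*a^2 - a - 4) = a*(a - 5)*(a - 1)*(a^2 + 5*a + 4) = a*(a - 5)*(a - 1)*(a + 1)*(a + 4)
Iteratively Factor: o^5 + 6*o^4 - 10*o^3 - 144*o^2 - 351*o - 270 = (o + 3)*(o^4 + 3*o^3 - 19*o^2 - 87*o - 90) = (o + 3)^2*(o^3 - 19*o - 30) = (o + 2)*(o + 3)^2*(o^2 - 2*o - 15) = (o - 5)*(o + 2)*(o + 3)^2*(o + 3)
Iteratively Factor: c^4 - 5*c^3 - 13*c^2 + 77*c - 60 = (c - 3)*(c^3 - 2*c^2 - 19*c + 20) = (c - 3)*(c - 1)*(c^2 - c - 20) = (c - 5)*(c - 3)*(c - 1)*(c + 4)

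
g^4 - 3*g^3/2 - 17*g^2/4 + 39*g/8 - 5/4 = (g - 5/2)*(g - 1/2)^2*(g + 2)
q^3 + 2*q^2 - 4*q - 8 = (q - 2)*(q + 2)^2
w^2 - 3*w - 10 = (w - 5)*(w + 2)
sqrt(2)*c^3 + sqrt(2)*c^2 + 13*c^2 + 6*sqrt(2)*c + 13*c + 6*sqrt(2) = (c + 1)*(c + 6*sqrt(2))*(sqrt(2)*c + 1)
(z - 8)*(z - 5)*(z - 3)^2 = z^4 - 19*z^3 + 127*z^2 - 357*z + 360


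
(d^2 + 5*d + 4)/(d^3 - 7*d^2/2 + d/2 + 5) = 2*(d + 4)/(2*d^2 - 9*d + 10)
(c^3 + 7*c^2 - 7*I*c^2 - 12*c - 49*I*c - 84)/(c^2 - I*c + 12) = (c^2 + c*(7 - 3*I) - 21*I)/(c + 3*I)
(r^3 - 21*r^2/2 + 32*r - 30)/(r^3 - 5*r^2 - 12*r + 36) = (r - 5/2)/(r + 3)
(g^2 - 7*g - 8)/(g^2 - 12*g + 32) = (g + 1)/(g - 4)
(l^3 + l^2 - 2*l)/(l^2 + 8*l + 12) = l*(l - 1)/(l + 6)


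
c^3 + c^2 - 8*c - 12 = (c - 3)*(c + 2)^2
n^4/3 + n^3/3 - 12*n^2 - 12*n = n*(n/3 + 1/3)*(n - 6)*(n + 6)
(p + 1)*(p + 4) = p^2 + 5*p + 4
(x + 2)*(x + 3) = x^2 + 5*x + 6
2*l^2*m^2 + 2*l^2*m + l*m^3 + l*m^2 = m*(2*l + m)*(l*m + l)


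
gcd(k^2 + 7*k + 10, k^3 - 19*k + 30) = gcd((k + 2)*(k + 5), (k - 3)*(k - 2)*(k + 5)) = k + 5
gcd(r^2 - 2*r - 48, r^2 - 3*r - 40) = r - 8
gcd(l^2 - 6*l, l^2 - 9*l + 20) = 1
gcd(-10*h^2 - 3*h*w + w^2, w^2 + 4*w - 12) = 1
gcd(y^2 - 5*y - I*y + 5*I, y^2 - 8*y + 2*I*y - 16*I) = 1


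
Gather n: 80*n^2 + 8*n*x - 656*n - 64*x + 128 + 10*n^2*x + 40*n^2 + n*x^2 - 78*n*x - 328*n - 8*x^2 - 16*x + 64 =n^2*(10*x + 120) + n*(x^2 - 70*x - 984) - 8*x^2 - 80*x + 192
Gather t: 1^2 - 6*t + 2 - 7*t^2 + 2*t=-7*t^2 - 4*t + 3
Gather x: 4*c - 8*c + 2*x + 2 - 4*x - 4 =-4*c - 2*x - 2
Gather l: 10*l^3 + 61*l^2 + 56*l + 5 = 10*l^3 + 61*l^2 + 56*l + 5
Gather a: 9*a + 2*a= 11*a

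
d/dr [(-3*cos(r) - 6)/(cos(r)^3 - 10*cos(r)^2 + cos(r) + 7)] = 3*(77*cos(r)/2 + 2*cos(2*r) - cos(3*r)/2 + 7)*sin(r)/(cos(r)^3 - 10*cos(r)^2 + cos(r) + 7)^2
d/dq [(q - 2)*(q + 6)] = 2*q + 4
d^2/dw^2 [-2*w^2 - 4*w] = -4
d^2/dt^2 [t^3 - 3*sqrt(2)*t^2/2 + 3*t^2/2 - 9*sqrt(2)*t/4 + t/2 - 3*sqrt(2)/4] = 6*t - 3*sqrt(2) + 3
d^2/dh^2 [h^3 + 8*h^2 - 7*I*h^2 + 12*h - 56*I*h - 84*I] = 6*h + 16 - 14*I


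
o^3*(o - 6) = o^4 - 6*o^3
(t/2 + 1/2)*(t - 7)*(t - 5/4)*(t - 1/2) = t^4/2 - 31*t^3/8 + 33*t^2/16 + 17*t/4 - 35/16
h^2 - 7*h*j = h*(h - 7*j)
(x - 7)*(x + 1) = x^2 - 6*x - 7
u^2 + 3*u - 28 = (u - 4)*(u + 7)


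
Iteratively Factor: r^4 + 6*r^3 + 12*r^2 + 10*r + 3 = (r + 1)*(r^3 + 5*r^2 + 7*r + 3) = (r + 1)^2*(r^2 + 4*r + 3) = (r + 1)^2*(r + 3)*(r + 1)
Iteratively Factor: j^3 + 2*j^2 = (j)*(j^2 + 2*j) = j^2*(j + 2)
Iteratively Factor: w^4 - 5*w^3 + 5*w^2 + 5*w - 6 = (w + 1)*(w^3 - 6*w^2 + 11*w - 6) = (w - 2)*(w + 1)*(w^2 - 4*w + 3) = (w - 3)*(w - 2)*(w + 1)*(w - 1)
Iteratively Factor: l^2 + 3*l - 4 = (l + 4)*(l - 1)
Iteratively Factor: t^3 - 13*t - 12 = (t - 4)*(t^2 + 4*t + 3) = (t - 4)*(t + 1)*(t + 3)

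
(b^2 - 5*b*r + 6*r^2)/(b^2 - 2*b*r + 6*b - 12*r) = (b - 3*r)/(b + 6)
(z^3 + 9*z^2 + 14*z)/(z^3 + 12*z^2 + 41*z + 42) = z/(z + 3)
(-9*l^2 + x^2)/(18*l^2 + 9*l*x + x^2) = (-3*l + x)/(6*l + x)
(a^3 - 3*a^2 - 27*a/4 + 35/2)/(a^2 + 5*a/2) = a - 11/2 + 7/a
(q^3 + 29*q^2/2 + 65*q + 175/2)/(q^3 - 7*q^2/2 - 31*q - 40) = (q^2 + 12*q + 35)/(q^2 - 6*q - 16)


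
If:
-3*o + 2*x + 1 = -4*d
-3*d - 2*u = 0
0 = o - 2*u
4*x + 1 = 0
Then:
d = -1/26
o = 3/26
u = 3/52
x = -1/4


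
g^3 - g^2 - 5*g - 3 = (g - 3)*(g + 1)^2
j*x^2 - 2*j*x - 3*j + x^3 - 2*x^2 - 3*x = (j + x)*(x - 3)*(x + 1)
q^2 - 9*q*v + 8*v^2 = (q - 8*v)*(q - v)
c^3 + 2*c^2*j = c^2*(c + 2*j)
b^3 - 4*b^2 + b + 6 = (b - 3)*(b - 2)*(b + 1)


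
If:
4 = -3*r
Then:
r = -4/3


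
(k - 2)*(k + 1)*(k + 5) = k^3 + 4*k^2 - 7*k - 10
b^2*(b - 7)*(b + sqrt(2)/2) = b^4 - 7*b^3 + sqrt(2)*b^3/2 - 7*sqrt(2)*b^2/2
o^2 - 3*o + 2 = (o - 2)*(o - 1)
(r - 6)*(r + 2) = r^2 - 4*r - 12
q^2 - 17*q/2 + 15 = (q - 6)*(q - 5/2)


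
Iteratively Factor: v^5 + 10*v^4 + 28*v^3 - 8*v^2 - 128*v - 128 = (v + 2)*(v^4 + 8*v^3 + 12*v^2 - 32*v - 64) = (v - 2)*(v + 2)*(v^3 + 10*v^2 + 32*v + 32) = (v - 2)*(v + 2)*(v + 4)*(v^2 + 6*v + 8) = (v - 2)*(v + 2)^2*(v + 4)*(v + 4)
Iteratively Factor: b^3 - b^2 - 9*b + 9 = (b + 3)*(b^2 - 4*b + 3) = (b - 3)*(b + 3)*(b - 1)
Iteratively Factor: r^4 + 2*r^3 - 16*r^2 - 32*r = (r)*(r^3 + 2*r^2 - 16*r - 32) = r*(r + 2)*(r^2 - 16) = r*(r - 4)*(r + 2)*(r + 4)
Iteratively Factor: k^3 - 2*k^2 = (k)*(k^2 - 2*k) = k*(k - 2)*(k)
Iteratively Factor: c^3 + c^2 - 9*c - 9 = (c + 1)*(c^2 - 9) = (c - 3)*(c + 1)*(c + 3)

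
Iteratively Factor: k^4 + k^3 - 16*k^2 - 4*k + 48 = (k - 2)*(k^3 + 3*k^2 - 10*k - 24) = (k - 2)*(k + 2)*(k^2 + k - 12) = (k - 2)*(k + 2)*(k + 4)*(k - 3)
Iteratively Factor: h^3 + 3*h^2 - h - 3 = (h + 1)*(h^2 + 2*h - 3) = (h + 1)*(h + 3)*(h - 1)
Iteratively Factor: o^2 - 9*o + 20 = (o - 5)*(o - 4)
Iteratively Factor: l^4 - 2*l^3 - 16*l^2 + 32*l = (l + 4)*(l^3 - 6*l^2 + 8*l) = (l - 4)*(l + 4)*(l^2 - 2*l) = l*(l - 4)*(l + 4)*(l - 2)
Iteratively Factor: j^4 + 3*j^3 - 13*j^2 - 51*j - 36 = (j + 1)*(j^3 + 2*j^2 - 15*j - 36) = (j + 1)*(j + 3)*(j^2 - j - 12) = (j - 4)*(j + 1)*(j + 3)*(j + 3)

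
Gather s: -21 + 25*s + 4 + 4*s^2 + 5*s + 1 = 4*s^2 + 30*s - 16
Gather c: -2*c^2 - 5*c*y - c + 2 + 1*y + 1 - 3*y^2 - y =-2*c^2 + c*(-5*y - 1) - 3*y^2 + 3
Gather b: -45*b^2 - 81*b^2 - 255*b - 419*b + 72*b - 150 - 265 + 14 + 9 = -126*b^2 - 602*b - 392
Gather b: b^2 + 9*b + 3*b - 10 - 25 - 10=b^2 + 12*b - 45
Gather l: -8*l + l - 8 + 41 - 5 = 28 - 7*l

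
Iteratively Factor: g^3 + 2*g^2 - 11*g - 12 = (g - 3)*(g^2 + 5*g + 4) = (g - 3)*(g + 1)*(g + 4)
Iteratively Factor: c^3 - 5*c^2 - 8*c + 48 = (c + 3)*(c^2 - 8*c + 16) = (c - 4)*(c + 3)*(c - 4)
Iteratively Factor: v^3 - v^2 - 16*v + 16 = (v - 4)*(v^2 + 3*v - 4) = (v - 4)*(v + 4)*(v - 1)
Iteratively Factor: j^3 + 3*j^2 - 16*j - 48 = (j - 4)*(j^2 + 7*j + 12) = (j - 4)*(j + 4)*(j + 3)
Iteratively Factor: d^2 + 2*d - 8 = (d - 2)*(d + 4)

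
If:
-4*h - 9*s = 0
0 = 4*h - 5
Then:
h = 5/4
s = -5/9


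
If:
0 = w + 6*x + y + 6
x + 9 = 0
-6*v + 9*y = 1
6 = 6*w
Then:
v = 211/3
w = 1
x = -9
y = 47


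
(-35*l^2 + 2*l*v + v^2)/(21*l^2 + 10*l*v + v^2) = (-5*l + v)/(3*l + v)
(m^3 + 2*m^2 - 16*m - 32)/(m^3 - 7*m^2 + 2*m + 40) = (m + 4)/(m - 5)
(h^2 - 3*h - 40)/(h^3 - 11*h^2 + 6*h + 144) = (h + 5)/(h^2 - 3*h - 18)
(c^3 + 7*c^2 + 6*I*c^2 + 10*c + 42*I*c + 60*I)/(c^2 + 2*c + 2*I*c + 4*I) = (c^2 + c*(5 + 6*I) + 30*I)/(c + 2*I)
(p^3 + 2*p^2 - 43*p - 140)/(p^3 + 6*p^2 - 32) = (p^2 - 2*p - 35)/(p^2 + 2*p - 8)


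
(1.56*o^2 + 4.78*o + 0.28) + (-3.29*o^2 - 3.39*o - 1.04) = -1.73*o^2 + 1.39*o - 0.76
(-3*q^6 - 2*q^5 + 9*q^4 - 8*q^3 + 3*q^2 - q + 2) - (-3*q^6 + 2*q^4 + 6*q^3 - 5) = -2*q^5 + 7*q^4 - 14*q^3 + 3*q^2 - q + 7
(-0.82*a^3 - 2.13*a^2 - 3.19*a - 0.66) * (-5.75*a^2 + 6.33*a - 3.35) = 4.715*a^5 + 7.0569*a^4 + 7.6066*a^3 - 9.2622*a^2 + 6.5087*a + 2.211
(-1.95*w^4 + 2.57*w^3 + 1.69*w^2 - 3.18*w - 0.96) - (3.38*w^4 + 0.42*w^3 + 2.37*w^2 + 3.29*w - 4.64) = -5.33*w^4 + 2.15*w^3 - 0.68*w^2 - 6.47*w + 3.68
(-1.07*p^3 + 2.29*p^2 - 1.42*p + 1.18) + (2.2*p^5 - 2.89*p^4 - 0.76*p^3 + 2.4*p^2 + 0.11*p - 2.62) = 2.2*p^5 - 2.89*p^4 - 1.83*p^3 + 4.69*p^2 - 1.31*p - 1.44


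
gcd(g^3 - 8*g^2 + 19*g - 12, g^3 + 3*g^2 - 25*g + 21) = g^2 - 4*g + 3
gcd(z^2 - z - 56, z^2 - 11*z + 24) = z - 8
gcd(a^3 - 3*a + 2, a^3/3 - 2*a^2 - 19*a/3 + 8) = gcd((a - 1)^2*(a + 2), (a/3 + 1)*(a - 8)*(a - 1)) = a - 1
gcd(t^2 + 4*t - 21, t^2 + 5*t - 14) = t + 7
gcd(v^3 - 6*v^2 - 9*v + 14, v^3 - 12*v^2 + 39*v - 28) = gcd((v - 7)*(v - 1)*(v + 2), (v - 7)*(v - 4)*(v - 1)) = v^2 - 8*v + 7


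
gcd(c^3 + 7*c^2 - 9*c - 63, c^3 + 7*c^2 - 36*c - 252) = c + 7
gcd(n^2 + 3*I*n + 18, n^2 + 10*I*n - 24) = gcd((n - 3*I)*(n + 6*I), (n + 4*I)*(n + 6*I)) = n + 6*I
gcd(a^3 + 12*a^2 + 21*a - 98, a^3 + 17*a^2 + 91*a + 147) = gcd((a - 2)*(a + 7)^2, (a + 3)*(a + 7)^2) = a^2 + 14*a + 49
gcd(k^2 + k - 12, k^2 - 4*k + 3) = k - 3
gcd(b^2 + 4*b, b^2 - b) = b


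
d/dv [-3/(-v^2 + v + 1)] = 3*(1 - 2*v)/(-v^2 + v + 1)^2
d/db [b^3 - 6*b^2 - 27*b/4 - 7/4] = 3*b^2 - 12*b - 27/4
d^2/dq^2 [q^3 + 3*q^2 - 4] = 6*q + 6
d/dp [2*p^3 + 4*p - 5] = 6*p^2 + 4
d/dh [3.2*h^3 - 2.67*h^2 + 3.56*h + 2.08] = 9.6*h^2 - 5.34*h + 3.56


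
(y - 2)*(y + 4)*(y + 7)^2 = y^4 + 16*y^3 + 69*y^2 - 14*y - 392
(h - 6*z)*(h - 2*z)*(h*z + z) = h^3*z - 8*h^2*z^2 + h^2*z + 12*h*z^3 - 8*h*z^2 + 12*z^3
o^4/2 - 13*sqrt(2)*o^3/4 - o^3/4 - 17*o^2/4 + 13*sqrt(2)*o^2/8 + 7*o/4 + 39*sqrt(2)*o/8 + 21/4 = (o/2 + 1/2)*(o - 3/2)*(o - 7*sqrt(2))*(o + sqrt(2)/2)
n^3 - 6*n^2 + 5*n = n*(n - 5)*(n - 1)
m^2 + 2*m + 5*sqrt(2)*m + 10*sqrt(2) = (m + 2)*(m + 5*sqrt(2))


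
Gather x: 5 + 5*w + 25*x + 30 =5*w + 25*x + 35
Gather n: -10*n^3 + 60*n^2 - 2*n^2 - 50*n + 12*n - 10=-10*n^3 + 58*n^2 - 38*n - 10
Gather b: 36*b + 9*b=45*b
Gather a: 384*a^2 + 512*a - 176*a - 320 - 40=384*a^2 + 336*a - 360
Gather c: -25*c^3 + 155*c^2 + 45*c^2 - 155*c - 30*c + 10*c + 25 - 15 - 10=-25*c^3 + 200*c^2 - 175*c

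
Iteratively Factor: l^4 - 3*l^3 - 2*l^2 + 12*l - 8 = (l - 2)*(l^3 - l^2 - 4*l + 4) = (l - 2)*(l - 1)*(l^2 - 4) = (l - 2)*(l - 1)*(l + 2)*(l - 2)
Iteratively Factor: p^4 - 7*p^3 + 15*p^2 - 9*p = (p - 1)*(p^3 - 6*p^2 + 9*p) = p*(p - 1)*(p^2 - 6*p + 9) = p*(p - 3)*(p - 1)*(p - 3)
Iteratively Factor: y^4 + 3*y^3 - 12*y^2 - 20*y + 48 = (y + 4)*(y^3 - y^2 - 8*y + 12) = (y + 3)*(y + 4)*(y^2 - 4*y + 4) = (y - 2)*(y + 3)*(y + 4)*(y - 2)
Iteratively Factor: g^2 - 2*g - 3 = (g + 1)*(g - 3)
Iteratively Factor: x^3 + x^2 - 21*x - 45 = (x + 3)*(x^2 - 2*x - 15) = (x - 5)*(x + 3)*(x + 3)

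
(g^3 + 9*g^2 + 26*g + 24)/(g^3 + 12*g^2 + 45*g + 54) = (g^2 + 6*g + 8)/(g^2 + 9*g + 18)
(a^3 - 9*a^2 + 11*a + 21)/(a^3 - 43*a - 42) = (a - 3)/(a + 6)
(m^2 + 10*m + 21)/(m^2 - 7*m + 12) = (m^2 + 10*m + 21)/(m^2 - 7*m + 12)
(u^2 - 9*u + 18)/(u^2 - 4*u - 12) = (u - 3)/(u + 2)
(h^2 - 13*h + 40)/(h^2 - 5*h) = (h - 8)/h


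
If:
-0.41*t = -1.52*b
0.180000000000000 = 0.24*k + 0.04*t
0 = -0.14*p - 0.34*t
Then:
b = 0.269736842105263*t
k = 0.75 - 0.166666666666667*t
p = -2.42857142857143*t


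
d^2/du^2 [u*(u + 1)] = 2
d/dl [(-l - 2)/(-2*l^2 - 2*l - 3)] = (2*l^2 + 2*l - 2*(l + 2)*(2*l + 1) + 3)/(2*l^2 + 2*l + 3)^2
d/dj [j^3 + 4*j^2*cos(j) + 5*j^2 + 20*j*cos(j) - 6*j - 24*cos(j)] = -4*j^2*sin(j) + 3*j^2 - 20*j*sin(j) + 8*j*cos(j) + 10*j + 24*sin(j) + 20*cos(j) - 6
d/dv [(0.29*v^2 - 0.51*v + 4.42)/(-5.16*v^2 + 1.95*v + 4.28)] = (-2.0661*v^2 + 48.0968*v - 10.8018)/(26.6256*v^4 - 20.124*v^3 - 40.3671*v^2 + 16.692*v + 18.3184)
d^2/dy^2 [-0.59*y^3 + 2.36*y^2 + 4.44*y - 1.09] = 4.72 - 3.54*y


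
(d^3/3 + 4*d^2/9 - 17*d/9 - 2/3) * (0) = 0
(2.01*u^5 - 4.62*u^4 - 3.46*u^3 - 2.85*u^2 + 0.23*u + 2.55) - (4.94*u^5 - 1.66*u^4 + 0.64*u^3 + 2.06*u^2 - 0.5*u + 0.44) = -2.93*u^5 - 2.96*u^4 - 4.1*u^3 - 4.91*u^2 + 0.73*u + 2.11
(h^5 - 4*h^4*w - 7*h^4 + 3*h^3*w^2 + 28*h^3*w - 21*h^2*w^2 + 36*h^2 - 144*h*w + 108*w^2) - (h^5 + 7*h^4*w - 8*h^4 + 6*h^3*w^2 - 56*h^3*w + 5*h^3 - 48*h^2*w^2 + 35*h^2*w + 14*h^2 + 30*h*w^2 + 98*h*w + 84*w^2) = -11*h^4*w + h^4 - 3*h^3*w^2 + 84*h^3*w - 5*h^3 + 27*h^2*w^2 - 35*h^2*w + 22*h^2 - 30*h*w^2 - 242*h*w + 24*w^2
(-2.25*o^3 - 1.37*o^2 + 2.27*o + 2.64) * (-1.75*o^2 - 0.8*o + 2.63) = 3.9375*o^5 + 4.1975*o^4 - 8.794*o^3 - 10.0391*o^2 + 3.8581*o + 6.9432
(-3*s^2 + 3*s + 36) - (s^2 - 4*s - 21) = -4*s^2 + 7*s + 57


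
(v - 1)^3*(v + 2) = v^4 - v^3 - 3*v^2 + 5*v - 2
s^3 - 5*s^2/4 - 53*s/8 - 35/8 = (s - 7/2)*(s + 1)*(s + 5/4)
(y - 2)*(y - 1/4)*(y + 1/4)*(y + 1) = y^4 - y^3 - 33*y^2/16 + y/16 + 1/8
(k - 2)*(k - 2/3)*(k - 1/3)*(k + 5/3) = k^4 - 4*k^3/3 - 25*k^2/9 + 88*k/27 - 20/27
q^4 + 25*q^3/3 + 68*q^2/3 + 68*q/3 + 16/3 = (q + 1/3)*(q + 2)^2*(q + 4)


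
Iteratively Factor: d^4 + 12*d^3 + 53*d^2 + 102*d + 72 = (d + 4)*(d^3 + 8*d^2 + 21*d + 18) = (d + 2)*(d + 4)*(d^2 + 6*d + 9) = (d + 2)*(d + 3)*(d + 4)*(d + 3)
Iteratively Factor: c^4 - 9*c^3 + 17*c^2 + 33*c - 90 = (c - 5)*(c^3 - 4*c^2 - 3*c + 18) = (c - 5)*(c - 3)*(c^2 - c - 6) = (c - 5)*(c - 3)^2*(c + 2)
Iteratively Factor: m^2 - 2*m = (m)*(m - 2)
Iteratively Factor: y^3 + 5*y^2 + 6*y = (y)*(y^2 + 5*y + 6) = y*(y + 3)*(y + 2)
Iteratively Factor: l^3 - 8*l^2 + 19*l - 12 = (l - 1)*(l^2 - 7*l + 12) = (l - 3)*(l - 1)*(l - 4)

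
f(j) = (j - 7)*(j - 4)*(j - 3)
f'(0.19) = 55.79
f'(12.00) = 157.00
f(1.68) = -16.29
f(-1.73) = -236.61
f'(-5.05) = 278.91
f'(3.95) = -2.79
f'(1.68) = 22.43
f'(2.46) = 10.27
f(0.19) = -72.91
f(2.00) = -10.00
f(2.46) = -3.78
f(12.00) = 360.00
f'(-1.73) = 118.42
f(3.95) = 0.14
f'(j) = (j - 7)*(j - 4) + (j - 7)*(j - 3) + (j - 4)*(j - 3) = 3*j^2 - 28*j + 61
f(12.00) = 360.00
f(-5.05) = -877.87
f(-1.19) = -178.10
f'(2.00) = 17.00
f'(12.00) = 157.00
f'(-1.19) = 98.57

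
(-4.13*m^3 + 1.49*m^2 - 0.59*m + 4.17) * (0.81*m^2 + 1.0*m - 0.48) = -3.3453*m^5 - 2.9231*m^4 + 2.9945*m^3 + 2.0725*m^2 + 4.4532*m - 2.0016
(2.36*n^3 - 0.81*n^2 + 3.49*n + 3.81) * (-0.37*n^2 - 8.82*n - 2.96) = -0.8732*n^5 - 20.5155*n^4 - 1.1327*n^3 - 29.7939*n^2 - 43.9346*n - 11.2776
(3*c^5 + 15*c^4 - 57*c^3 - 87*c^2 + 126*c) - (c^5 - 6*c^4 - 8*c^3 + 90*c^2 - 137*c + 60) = 2*c^5 + 21*c^4 - 49*c^3 - 177*c^2 + 263*c - 60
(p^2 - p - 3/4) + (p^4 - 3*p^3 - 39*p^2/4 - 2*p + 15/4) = p^4 - 3*p^3 - 35*p^2/4 - 3*p + 3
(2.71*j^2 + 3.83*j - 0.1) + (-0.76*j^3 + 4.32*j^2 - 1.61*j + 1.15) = -0.76*j^3 + 7.03*j^2 + 2.22*j + 1.05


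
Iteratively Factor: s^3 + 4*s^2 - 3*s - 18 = (s - 2)*(s^2 + 6*s + 9) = (s - 2)*(s + 3)*(s + 3)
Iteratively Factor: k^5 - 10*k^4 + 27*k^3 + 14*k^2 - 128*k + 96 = (k - 1)*(k^4 - 9*k^3 + 18*k^2 + 32*k - 96) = (k - 1)*(k + 2)*(k^3 - 11*k^2 + 40*k - 48) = (k - 3)*(k - 1)*(k + 2)*(k^2 - 8*k + 16) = (k - 4)*(k - 3)*(k - 1)*(k + 2)*(k - 4)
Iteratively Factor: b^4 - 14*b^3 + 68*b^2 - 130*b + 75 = (b - 1)*(b^3 - 13*b^2 + 55*b - 75) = (b - 5)*(b - 1)*(b^2 - 8*b + 15) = (b - 5)^2*(b - 1)*(b - 3)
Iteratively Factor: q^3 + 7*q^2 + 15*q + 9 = (q + 3)*(q^2 + 4*q + 3) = (q + 3)^2*(q + 1)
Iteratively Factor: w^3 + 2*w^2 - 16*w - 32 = (w + 2)*(w^2 - 16) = (w + 2)*(w + 4)*(w - 4)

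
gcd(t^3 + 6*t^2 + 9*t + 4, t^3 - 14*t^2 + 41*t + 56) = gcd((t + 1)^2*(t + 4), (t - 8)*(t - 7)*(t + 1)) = t + 1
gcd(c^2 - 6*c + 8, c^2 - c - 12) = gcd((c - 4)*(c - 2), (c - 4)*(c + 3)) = c - 4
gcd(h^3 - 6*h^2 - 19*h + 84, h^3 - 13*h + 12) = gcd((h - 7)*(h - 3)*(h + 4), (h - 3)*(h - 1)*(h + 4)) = h^2 + h - 12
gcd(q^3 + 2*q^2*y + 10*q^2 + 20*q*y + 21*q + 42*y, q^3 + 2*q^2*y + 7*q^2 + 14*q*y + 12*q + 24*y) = q^2 + 2*q*y + 3*q + 6*y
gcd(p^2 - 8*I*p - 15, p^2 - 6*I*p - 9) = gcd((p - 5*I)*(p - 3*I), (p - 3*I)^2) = p - 3*I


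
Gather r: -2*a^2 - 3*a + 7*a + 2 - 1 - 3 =-2*a^2 + 4*a - 2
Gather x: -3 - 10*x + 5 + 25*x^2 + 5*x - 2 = 25*x^2 - 5*x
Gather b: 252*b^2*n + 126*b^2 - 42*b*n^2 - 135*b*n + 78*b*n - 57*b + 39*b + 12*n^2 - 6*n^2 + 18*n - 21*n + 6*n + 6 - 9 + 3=b^2*(252*n + 126) + b*(-42*n^2 - 57*n - 18) + 6*n^2 + 3*n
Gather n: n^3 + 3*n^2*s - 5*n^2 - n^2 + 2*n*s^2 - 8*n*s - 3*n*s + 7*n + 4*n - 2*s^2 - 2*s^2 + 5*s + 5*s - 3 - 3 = n^3 + n^2*(3*s - 6) + n*(2*s^2 - 11*s + 11) - 4*s^2 + 10*s - 6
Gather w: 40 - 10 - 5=25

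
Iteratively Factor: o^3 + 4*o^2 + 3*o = (o)*(o^2 + 4*o + 3) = o*(o + 3)*(o + 1)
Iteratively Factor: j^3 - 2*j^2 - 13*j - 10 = (j + 1)*(j^2 - 3*j - 10) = (j - 5)*(j + 1)*(j + 2)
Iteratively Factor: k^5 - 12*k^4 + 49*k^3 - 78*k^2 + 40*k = (k)*(k^4 - 12*k^3 + 49*k^2 - 78*k + 40) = k*(k - 5)*(k^3 - 7*k^2 + 14*k - 8) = k*(k - 5)*(k - 1)*(k^2 - 6*k + 8) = k*(k - 5)*(k - 2)*(k - 1)*(k - 4)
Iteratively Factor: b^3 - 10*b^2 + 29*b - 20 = (b - 4)*(b^2 - 6*b + 5) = (b - 5)*(b - 4)*(b - 1)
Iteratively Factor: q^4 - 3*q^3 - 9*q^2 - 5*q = (q + 1)*(q^3 - 4*q^2 - 5*q) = (q - 5)*(q + 1)*(q^2 + q) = q*(q - 5)*(q + 1)*(q + 1)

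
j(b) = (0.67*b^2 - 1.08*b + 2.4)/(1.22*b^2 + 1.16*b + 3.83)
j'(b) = (-2.44*b - 1.16)*(0.67*b^2 - 1.08*b + 2.4)/(1.22*b^2 + 1.16*b + 3.83)^2 + (1.34*b - 1.08)/(1.22*b^2 + 1.16*b + 3.83) = (2.0948*b^2 - 0.7238*b - 6.9204)/(1.4884*b^4 + 2.8304*b^3 + 10.6908*b^2 + 8.8856*b + 14.6689)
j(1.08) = 0.31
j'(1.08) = -0.12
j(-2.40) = 1.10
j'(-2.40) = 0.11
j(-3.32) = 1.00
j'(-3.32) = 0.10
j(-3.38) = 0.99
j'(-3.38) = 0.10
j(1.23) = 0.29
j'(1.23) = -0.09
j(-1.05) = 1.08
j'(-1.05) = -0.25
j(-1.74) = 1.15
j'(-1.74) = 0.02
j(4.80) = 0.34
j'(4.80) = 0.03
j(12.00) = 0.44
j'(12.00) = 0.01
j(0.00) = 0.63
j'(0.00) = -0.47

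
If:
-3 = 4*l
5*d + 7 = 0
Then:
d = -7/5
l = -3/4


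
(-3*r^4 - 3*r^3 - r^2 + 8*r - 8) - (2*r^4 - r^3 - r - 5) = -5*r^4 - 2*r^3 - r^2 + 9*r - 3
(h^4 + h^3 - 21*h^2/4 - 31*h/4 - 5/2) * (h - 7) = h^5 - 6*h^4 - 49*h^3/4 + 29*h^2 + 207*h/4 + 35/2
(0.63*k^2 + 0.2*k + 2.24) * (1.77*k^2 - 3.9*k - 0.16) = 1.1151*k^4 - 2.103*k^3 + 3.084*k^2 - 8.768*k - 0.3584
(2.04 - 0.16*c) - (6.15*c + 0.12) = 1.92 - 6.31*c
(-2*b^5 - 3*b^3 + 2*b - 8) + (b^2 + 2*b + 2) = -2*b^5 - 3*b^3 + b^2 + 4*b - 6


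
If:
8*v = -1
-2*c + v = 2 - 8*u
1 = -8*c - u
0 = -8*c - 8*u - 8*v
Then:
No Solution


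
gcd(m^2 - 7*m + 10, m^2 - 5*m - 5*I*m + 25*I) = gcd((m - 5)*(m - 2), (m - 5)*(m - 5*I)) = m - 5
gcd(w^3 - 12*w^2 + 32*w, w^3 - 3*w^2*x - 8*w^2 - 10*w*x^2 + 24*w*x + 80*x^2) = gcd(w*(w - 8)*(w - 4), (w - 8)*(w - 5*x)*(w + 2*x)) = w - 8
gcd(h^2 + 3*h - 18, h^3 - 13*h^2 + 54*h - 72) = h - 3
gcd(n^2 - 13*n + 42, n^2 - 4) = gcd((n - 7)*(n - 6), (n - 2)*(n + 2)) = 1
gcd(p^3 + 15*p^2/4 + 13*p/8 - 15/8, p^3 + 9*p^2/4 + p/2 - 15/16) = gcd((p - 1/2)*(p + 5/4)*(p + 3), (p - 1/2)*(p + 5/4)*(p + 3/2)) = p^2 + 3*p/4 - 5/8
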